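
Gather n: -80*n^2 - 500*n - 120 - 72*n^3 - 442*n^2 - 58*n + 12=-72*n^3 - 522*n^2 - 558*n - 108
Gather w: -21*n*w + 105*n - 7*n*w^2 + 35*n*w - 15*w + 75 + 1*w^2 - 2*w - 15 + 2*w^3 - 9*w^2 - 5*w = 105*n + 2*w^3 + w^2*(-7*n - 8) + w*(14*n - 22) + 60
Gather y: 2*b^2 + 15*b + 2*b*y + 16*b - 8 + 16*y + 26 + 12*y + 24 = 2*b^2 + 31*b + y*(2*b + 28) + 42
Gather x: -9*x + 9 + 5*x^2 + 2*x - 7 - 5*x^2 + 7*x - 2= 0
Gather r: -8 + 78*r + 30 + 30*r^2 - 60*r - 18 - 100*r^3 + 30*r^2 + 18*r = -100*r^3 + 60*r^2 + 36*r + 4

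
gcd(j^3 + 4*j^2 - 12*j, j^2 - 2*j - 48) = j + 6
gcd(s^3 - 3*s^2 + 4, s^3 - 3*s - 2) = s^2 - s - 2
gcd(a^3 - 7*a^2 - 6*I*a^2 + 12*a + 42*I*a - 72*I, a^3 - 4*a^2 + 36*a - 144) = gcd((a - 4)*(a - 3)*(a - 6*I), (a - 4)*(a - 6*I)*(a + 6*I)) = a^2 + a*(-4 - 6*I) + 24*I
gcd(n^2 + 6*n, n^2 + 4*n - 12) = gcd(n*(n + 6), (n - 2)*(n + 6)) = n + 6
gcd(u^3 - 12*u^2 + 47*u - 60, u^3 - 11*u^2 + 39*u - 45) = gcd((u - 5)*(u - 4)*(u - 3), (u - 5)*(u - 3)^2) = u^2 - 8*u + 15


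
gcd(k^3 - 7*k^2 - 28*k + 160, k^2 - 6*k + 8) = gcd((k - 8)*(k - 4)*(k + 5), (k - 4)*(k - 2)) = k - 4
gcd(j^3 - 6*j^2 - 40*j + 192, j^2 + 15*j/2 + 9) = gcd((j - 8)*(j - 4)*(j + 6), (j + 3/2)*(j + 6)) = j + 6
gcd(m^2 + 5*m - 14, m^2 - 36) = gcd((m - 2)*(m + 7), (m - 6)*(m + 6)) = 1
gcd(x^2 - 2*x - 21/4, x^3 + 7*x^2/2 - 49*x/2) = x - 7/2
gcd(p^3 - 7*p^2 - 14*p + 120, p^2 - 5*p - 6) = p - 6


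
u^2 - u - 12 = (u - 4)*(u + 3)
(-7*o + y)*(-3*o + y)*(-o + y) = -21*o^3 + 31*o^2*y - 11*o*y^2 + y^3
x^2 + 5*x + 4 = (x + 1)*(x + 4)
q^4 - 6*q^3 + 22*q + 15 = (q - 5)*(q - 3)*(q + 1)^2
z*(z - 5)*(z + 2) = z^3 - 3*z^2 - 10*z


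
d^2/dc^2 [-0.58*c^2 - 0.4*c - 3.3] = -1.16000000000000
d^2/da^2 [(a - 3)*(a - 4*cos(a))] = 2*(2*a - 6)*cos(a) + 8*sin(a) + 2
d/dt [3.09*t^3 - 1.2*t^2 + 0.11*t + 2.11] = 9.27*t^2 - 2.4*t + 0.11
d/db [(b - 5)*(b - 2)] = 2*b - 7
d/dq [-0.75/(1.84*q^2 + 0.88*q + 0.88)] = (2.76*q + 0.66)/(1.84*q^2 + 0.88*q + 0.88)^2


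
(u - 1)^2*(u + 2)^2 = u^4 + 2*u^3 - 3*u^2 - 4*u + 4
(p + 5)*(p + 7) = p^2 + 12*p + 35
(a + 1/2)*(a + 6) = a^2 + 13*a/2 + 3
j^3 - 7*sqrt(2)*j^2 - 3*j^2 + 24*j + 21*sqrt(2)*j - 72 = (j - 3)*(j - 4*sqrt(2))*(j - 3*sqrt(2))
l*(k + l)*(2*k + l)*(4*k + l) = 8*k^3*l + 14*k^2*l^2 + 7*k*l^3 + l^4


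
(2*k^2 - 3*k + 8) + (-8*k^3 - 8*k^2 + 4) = -8*k^3 - 6*k^2 - 3*k + 12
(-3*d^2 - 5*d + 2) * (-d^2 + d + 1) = 3*d^4 + 2*d^3 - 10*d^2 - 3*d + 2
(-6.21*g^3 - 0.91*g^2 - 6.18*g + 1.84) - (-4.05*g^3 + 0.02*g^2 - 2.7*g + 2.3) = -2.16*g^3 - 0.93*g^2 - 3.48*g - 0.46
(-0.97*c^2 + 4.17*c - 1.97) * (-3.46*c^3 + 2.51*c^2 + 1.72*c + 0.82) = 3.3562*c^5 - 16.8629*c^4 + 15.6145*c^3 + 1.4323*c^2 + 0.0309999999999997*c - 1.6154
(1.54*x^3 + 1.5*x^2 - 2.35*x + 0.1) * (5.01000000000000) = 7.7154*x^3 + 7.515*x^2 - 11.7735*x + 0.501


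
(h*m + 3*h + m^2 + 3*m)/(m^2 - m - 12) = (h + m)/(m - 4)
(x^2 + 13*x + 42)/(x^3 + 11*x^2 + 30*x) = (x + 7)/(x*(x + 5))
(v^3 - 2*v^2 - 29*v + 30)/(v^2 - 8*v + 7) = (v^2 - v - 30)/(v - 7)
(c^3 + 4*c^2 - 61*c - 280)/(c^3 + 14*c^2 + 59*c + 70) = (c - 8)/(c + 2)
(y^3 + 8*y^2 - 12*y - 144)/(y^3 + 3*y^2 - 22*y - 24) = (y + 6)/(y + 1)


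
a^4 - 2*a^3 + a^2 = a^2*(-I*a + I)*(I*a - I)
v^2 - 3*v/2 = v*(v - 3/2)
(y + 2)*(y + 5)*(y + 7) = y^3 + 14*y^2 + 59*y + 70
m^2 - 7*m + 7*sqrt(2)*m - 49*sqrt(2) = (m - 7)*(m + 7*sqrt(2))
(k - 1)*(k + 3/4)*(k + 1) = k^3 + 3*k^2/4 - k - 3/4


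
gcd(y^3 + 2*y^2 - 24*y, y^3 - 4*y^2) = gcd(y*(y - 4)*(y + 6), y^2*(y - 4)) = y^2 - 4*y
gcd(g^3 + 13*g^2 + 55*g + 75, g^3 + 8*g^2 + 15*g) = g^2 + 8*g + 15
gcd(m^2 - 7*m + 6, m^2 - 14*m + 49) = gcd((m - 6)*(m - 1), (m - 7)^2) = 1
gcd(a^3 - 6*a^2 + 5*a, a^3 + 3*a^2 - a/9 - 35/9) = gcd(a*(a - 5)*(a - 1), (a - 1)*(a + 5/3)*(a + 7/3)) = a - 1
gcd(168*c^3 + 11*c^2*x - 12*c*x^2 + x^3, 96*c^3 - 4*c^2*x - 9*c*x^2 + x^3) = -24*c^2 - 5*c*x + x^2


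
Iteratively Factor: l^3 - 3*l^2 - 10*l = (l + 2)*(l^2 - 5*l) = l*(l + 2)*(l - 5)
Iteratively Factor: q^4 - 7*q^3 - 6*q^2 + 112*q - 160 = (q - 2)*(q^3 - 5*q^2 - 16*q + 80) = (q - 4)*(q - 2)*(q^2 - q - 20) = (q - 5)*(q - 4)*(q - 2)*(q + 4)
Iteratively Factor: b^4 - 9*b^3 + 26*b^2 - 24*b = (b)*(b^3 - 9*b^2 + 26*b - 24) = b*(b - 4)*(b^2 - 5*b + 6) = b*(b - 4)*(b - 3)*(b - 2)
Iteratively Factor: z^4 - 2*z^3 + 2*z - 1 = (z - 1)*(z^3 - z^2 - z + 1) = (z - 1)*(z + 1)*(z^2 - 2*z + 1) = (z - 1)^2*(z + 1)*(z - 1)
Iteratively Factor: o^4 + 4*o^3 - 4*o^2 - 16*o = (o - 2)*(o^3 + 6*o^2 + 8*o) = o*(o - 2)*(o^2 + 6*o + 8) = o*(o - 2)*(o + 2)*(o + 4)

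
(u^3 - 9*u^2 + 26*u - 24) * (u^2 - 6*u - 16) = u^5 - 15*u^4 + 64*u^3 - 36*u^2 - 272*u + 384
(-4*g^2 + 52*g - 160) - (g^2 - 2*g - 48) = -5*g^2 + 54*g - 112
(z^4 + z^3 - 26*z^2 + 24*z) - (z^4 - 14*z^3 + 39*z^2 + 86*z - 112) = 15*z^3 - 65*z^2 - 62*z + 112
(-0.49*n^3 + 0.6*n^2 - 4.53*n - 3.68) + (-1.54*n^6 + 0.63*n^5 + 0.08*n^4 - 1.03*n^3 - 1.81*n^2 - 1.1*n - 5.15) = -1.54*n^6 + 0.63*n^5 + 0.08*n^4 - 1.52*n^3 - 1.21*n^2 - 5.63*n - 8.83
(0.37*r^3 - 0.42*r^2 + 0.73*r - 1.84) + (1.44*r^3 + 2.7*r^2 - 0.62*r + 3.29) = 1.81*r^3 + 2.28*r^2 + 0.11*r + 1.45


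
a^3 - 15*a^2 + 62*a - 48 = (a - 8)*(a - 6)*(a - 1)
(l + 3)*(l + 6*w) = l^2 + 6*l*w + 3*l + 18*w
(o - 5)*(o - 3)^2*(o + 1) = o^4 - 10*o^3 + 28*o^2 - 6*o - 45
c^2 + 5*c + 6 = (c + 2)*(c + 3)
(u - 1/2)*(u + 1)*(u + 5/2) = u^3 + 3*u^2 + 3*u/4 - 5/4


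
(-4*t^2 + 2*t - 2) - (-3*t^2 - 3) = -t^2 + 2*t + 1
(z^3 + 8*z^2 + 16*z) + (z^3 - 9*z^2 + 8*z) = 2*z^3 - z^2 + 24*z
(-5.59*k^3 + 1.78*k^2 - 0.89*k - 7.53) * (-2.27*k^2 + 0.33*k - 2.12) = 12.6893*k^5 - 5.8853*k^4 + 14.4585*k^3 + 13.0258*k^2 - 0.5981*k + 15.9636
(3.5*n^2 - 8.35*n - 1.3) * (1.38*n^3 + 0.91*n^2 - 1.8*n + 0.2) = 4.83*n^5 - 8.338*n^4 - 15.6925*n^3 + 14.547*n^2 + 0.67*n - 0.26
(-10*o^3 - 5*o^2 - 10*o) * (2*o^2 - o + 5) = -20*o^5 - 65*o^3 - 15*o^2 - 50*o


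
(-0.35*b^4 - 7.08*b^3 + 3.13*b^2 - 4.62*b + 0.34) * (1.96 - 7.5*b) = 2.625*b^5 + 52.414*b^4 - 37.3518*b^3 + 40.7848*b^2 - 11.6052*b + 0.6664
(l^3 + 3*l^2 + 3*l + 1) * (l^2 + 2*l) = l^5 + 5*l^4 + 9*l^3 + 7*l^2 + 2*l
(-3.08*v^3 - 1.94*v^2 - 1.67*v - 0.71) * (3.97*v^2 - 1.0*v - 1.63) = -12.2276*v^5 - 4.6218*v^4 + 0.330499999999999*v^3 + 2.0135*v^2 + 3.4321*v + 1.1573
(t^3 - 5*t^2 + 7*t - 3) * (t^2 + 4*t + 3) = t^5 - t^4 - 10*t^3 + 10*t^2 + 9*t - 9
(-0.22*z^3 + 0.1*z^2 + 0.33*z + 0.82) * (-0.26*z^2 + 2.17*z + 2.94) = 0.0572*z^5 - 0.5034*z^4 - 0.5156*z^3 + 0.7969*z^2 + 2.7496*z + 2.4108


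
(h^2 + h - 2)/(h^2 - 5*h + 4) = (h + 2)/(h - 4)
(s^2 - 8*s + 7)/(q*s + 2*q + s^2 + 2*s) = (s^2 - 8*s + 7)/(q*s + 2*q + s^2 + 2*s)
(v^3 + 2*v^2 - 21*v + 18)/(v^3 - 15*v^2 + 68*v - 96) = (v^2 + 5*v - 6)/(v^2 - 12*v + 32)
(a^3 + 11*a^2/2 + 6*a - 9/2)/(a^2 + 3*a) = a + 5/2 - 3/(2*a)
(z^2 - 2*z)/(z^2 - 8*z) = (z - 2)/(z - 8)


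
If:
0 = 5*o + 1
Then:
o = -1/5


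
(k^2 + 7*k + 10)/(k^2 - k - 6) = (k + 5)/(k - 3)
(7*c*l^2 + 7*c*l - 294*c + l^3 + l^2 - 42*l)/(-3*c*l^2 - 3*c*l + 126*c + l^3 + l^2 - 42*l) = (-7*c - l)/(3*c - l)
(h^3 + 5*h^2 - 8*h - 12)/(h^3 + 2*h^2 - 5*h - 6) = (h + 6)/(h + 3)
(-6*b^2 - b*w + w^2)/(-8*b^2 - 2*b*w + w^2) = (-3*b + w)/(-4*b + w)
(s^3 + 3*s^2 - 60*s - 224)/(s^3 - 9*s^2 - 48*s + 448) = (s + 4)/(s - 8)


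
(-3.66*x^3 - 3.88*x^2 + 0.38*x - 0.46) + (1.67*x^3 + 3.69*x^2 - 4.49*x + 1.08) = -1.99*x^3 - 0.19*x^2 - 4.11*x + 0.62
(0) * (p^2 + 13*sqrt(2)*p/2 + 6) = 0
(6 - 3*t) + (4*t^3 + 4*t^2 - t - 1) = 4*t^3 + 4*t^2 - 4*t + 5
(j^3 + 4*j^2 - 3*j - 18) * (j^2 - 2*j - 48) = j^5 + 2*j^4 - 59*j^3 - 204*j^2 + 180*j + 864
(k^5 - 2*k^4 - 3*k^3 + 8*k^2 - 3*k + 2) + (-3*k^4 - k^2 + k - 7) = k^5 - 5*k^4 - 3*k^3 + 7*k^2 - 2*k - 5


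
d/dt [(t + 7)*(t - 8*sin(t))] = t - (t + 7)*(8*cos(t) - 1) - 8*sin(t)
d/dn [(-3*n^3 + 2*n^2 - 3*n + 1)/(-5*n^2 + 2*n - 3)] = (15*n^4 - 12*n^3 + 16*n^2 - 2*n + 7)/(25*n^4 - 20*n^3 + 34*n^2 - 12*n + 9)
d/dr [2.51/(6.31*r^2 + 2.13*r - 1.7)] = (-31.6762*r - 5.3463)/(6.31*r^2 + 2.13*r - 1.7)^2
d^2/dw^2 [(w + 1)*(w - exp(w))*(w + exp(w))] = -4*w*exp(2*w) + 6*w - 8*exp(2*w) + 2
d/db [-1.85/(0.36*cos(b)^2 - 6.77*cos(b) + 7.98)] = (12.5245 - 1.332*cos(b))*sin(b)/(0.36*cos(b)^2 - 6.77*cos(b) + 7.98)^2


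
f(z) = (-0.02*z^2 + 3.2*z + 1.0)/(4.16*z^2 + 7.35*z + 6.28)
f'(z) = (3.2 - 0.04*z)/(4.16*z^2 + 7.35*z + 6.28) + (-8.32*z - 7.35)*(-0.02*z^2 + 3.2*z + 1.0)/(4.16*z^2 + 7.35*z + 6.28)^2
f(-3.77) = -0.30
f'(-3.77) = -0.10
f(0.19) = 0.21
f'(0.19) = 0.17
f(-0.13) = 0.11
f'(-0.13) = 0.47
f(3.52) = 0.14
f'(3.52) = -0.03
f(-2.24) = -0.59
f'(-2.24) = -0.31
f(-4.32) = -0.25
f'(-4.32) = -0.07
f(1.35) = 0.22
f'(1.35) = -0.04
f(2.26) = 0.18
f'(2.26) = -0.04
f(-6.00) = -0.17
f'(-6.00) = -0.03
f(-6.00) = -0.17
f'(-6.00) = -0.03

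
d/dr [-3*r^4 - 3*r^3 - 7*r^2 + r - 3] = -12*r^3 - 9*r^2 - 14*r + 1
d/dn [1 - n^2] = -2*n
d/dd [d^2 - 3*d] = 2*d - 3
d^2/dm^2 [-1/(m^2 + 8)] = 2*(8 - 3*m^2)/(m^2 + 8)^3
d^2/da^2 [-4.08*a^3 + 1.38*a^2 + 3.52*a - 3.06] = 2.76 - 24.48*a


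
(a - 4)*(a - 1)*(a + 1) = a^3 - 4*a^2 - a + 4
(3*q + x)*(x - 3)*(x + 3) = 3*q*x^2 - 27*q + x^3 - 9*x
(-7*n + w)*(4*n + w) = -28*n^2 - 3*n*w + w^2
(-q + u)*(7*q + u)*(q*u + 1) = -7*q^3*u + 6*q^2*u^2 - 7*q^2 + q*u^3 + 6*q*u + u^2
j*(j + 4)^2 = j^3 + 8*j^2 + 16*j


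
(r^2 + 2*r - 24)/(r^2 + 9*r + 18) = (r - 4)/(r + 3)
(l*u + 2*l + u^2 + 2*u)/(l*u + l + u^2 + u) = (u + 2)/(u + 1)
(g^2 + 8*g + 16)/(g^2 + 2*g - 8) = (g + 4)/(g - 2)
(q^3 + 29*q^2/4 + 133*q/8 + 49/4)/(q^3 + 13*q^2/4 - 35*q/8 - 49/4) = (q + 2)/(q - 2)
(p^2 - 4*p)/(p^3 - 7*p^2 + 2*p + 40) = p/(p^2 - 3*p - 10)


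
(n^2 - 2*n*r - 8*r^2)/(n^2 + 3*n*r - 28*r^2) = (n + 2*r)/(n + 7*r)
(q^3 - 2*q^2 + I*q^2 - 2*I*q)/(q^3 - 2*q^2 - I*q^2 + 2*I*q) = (q + I)/(q - I)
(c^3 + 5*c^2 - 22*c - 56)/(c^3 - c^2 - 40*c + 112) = (c + 2)/(c - 4)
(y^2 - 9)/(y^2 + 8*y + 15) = (y - 3)/(y + 5)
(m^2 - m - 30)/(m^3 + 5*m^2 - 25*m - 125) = (m - 6)/(m^2 - 25)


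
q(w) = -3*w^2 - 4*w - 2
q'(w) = -6*w - 4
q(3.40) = -50.28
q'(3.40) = -24.40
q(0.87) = -7.75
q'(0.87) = -9.22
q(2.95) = -39.91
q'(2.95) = -21.70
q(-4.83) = -52.67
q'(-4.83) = 24.98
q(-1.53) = -2.90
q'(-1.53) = 5.18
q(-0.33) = -1.01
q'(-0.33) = -2.02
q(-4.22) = -38.55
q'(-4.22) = 21.32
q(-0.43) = -0.83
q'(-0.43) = -1.42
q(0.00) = -2.00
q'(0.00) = -4.00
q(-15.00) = -617.00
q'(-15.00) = 86.00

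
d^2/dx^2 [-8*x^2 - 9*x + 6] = -16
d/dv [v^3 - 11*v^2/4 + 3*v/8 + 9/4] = 3*v^2 - 11*v/2 + 3/8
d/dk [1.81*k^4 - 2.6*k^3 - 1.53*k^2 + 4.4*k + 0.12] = 7.24*k^3 - 7.8*k^2 - 3.06*k + 4.4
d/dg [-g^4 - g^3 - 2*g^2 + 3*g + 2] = -4*g^3 - 3*g^2 - 4*g + 3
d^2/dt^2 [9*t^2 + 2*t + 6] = 18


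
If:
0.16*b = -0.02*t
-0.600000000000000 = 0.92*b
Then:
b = -0.65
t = 5.22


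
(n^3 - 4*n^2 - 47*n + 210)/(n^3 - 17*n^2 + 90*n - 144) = (n^2 + 2*n - 35)/(n^2 - 11*n + 24)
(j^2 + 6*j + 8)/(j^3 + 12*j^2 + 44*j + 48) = 1/(j + 6)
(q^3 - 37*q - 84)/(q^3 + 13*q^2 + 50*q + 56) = (q^2 - 4*q - 21)/(q^2 + 9*q + 14)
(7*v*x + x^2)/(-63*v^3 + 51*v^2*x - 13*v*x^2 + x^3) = x*(7*v + x)/(-63*v^3 + 51*v^2*x - 13*v*x^2 + x^3)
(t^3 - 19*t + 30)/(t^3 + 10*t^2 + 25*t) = (t^2 - 5*t + 6)/(t*(t + 5))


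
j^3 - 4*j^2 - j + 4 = (j - 4)*(j - 1)*(j + 1)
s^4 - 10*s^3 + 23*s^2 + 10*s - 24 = (s - 6)*(s - 4)*(s - 1)*(s + 1)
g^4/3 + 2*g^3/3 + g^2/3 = g^2*(g/3 + 1/3)*(g + 1)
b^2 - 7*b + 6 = (b - 6)*(b - 1)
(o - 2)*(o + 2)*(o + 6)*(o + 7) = o^4 + 13*o^3 + 38*o^2 - 52*o - 168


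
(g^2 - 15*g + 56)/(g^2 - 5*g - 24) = (g - 7)/(g + 3)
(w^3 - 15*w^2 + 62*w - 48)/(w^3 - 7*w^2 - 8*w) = (w^2 - 7*w + 6)/(w*(w + 1))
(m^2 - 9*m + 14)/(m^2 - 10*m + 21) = (m - 2)/(m - 3)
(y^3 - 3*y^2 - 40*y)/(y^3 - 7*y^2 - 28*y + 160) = y/(y - 4)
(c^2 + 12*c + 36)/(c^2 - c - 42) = (c + 6)/(c - 7)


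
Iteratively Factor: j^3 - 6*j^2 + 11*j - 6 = (j - 1)*(j^2 - 5*j + 6) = (j - 3)*(j - 1)*(j - 2)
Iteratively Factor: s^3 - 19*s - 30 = (s - 5)*(s^2 + 5*s + 6) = (s - 5)*(s + 3)*(s + 2)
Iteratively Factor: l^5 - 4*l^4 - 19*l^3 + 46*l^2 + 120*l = (l - 4)*(l^4 - 19*l^2 - 30*l) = (l - 4)*(l + 2)*(l^3 - 2*l^2 - 15*l) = l*(l - 4)*(l + 2)*(l^2 - 2*l - 15) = l*(l - 5)*(l - 4)*(l + 2)*(l + 3)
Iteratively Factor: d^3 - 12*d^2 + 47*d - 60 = (d - 5)*(d^2 - 7*d + 12) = (d - 5)*(d - 3)*(d - 4)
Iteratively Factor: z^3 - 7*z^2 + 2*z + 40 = (z - 5)*(z^2 - 2*z - 8) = (z - 5)*(z - 4)*(z + 2)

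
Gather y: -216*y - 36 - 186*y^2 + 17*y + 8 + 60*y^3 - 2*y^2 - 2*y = 60*y^3 - 188*y^2 - 201*y - 28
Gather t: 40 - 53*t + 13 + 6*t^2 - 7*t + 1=6*t^2 - 60*t + 54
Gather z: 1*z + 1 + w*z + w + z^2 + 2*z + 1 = w + z^2 + z*(w + 3) + 2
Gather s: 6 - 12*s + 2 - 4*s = 8 - 16*s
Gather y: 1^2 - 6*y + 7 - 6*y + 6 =14 - 12*y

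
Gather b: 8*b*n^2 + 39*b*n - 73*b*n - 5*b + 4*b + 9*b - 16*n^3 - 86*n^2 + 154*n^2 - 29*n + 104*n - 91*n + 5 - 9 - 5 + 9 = b*(8*n^2 - 34*n + 8) - 16*n^3 + 68*n^2 - 16*n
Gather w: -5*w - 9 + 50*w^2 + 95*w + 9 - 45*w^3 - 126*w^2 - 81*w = -45*w^3 - 76*w^2 + 9*w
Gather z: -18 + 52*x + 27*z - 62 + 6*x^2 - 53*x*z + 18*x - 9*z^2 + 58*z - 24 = 6*x^2 + 70*x - 9*z^2 + z*(85 - 53*x) - 104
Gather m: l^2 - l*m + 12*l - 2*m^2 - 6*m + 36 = l^2 + 12*l - 2*m^2 + m*(-l - 6) + 36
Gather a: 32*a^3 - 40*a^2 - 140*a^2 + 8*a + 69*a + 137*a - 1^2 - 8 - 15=32*a^3 - 180*a^2 + 214*a - 24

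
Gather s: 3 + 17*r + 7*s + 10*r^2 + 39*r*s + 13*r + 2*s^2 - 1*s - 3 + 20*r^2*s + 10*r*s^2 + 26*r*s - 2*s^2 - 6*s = 10*r^2 + 10*r*s^2 + 30*r + s*(20*r^2 + 65*r)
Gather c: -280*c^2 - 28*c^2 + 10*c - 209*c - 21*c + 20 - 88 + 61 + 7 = -308*c^2 - 220*c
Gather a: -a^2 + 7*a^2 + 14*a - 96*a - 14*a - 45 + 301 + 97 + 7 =6*a^2 - 96*a + 360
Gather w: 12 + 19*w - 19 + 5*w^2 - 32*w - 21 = 5*w^2 - 13*w - 28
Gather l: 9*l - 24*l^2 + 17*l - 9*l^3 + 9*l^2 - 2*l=-9*l^3 - 15*l^2 + 24*l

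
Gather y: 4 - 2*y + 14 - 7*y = 18 - 9*y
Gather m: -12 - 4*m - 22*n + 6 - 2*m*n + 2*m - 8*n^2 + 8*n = m*(-2*n - 2) - 8*n^2 - 14*n - 6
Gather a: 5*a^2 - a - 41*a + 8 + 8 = 5*a^2 - 42*a + 16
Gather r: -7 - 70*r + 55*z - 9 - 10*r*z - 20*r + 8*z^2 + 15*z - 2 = r*(-10*z - 90) + 8*z^2 + 70*z - 18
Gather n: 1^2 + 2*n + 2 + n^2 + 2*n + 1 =n^2 + 4*n + 4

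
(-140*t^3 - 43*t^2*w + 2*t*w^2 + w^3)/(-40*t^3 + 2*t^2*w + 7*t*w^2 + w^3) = (7*t - w)/(2*t - w)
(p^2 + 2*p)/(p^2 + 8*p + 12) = p/(p + 6)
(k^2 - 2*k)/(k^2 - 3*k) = (k - 2)/(k - 3)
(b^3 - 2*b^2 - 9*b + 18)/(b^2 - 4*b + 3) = (b^2 + b - 6)/(b - 1)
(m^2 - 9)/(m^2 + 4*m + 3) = (m - 3)/(m + 1)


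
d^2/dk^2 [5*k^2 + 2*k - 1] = 10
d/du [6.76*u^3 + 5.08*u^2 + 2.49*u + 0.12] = 20.28*u^2 + 10.16*u + 2.49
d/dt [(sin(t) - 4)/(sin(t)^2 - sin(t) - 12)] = -cos(t)/(sin(t) + 3)^2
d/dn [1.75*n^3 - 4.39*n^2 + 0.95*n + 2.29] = 5.25*n^2 - 8.78*n + 0.95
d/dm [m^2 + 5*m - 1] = 2*m + 5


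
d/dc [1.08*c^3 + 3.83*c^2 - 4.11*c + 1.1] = 3.24*c^2 + 7.66*c - 4.11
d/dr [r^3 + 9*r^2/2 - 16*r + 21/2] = 3*r^2 + 9*r - 16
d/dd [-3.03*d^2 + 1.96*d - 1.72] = 1.96 - 6.06*d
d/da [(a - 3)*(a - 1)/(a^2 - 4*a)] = 6*(2 - a)/(a^2*(a^2 - 8*a + 16))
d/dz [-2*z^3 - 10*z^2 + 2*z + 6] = -6*z^2 - 20*z + 2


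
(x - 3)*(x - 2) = x^2 - 5*x + 6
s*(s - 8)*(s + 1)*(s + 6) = s^4 - s^3 - 50*s^2 - 48*s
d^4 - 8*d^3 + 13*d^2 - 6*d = d*(d - 6)*(d - 1)^2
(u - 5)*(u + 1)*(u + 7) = u^3 + 3*u^2 - 33*u - 35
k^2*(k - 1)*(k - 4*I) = k^4 - k^3 - 4*I*k^3 + 4*I*k^2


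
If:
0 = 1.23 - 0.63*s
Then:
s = 1.95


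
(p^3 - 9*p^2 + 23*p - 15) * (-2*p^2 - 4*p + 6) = -2*p^5 + 14*p^4 - 4*p^3 - 116*p^2 + 198*p - 90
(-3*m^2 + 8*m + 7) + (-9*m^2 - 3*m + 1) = -12*m^2 + 5*m + 8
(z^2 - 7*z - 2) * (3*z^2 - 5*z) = 3*z^4 - 26*z^3 + 29*z^2 + 10*z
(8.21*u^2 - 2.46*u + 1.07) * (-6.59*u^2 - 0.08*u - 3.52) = -54.1039*u^4 + 15.5546*u^3 - 35.7537*u^2 + 8.5736*u - 3.7664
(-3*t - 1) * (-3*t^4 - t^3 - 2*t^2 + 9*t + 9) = 9*t^5 + 6*t^4 + 7*t^3 - 25*t^2 - 36*t - 9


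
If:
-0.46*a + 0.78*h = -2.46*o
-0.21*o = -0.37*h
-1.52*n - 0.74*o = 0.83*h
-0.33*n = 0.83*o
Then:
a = 0.00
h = 0.00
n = 0.00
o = 0.00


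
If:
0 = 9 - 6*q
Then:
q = 3/2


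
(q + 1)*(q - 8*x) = q^2 - 8*q*x + q - 8*x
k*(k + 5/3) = k^2 + 5*k/3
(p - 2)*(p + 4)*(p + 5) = p^3 + 7*p^2 + 2*p - 40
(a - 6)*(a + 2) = a^2 - 4*a - 12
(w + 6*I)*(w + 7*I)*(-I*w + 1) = -I*w^3 + 14*w^2 + 55*I*w - 42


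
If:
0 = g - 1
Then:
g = 1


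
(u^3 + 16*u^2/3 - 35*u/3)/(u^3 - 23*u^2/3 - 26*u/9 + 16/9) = 3*u*(3*u^2 + 16*u - 35)/(9*u^3 - 69*u^2 - 26*u + 16)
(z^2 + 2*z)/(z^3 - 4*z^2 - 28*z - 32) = z/(z^2 - 6*z - 16)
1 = 1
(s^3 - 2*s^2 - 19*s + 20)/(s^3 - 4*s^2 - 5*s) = (s^2 + 3*s - 4)/(s*(s + 1))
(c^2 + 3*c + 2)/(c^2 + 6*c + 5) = (c + 2)/(c + 5)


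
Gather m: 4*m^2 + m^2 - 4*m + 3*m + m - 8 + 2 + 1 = 5*m^2 - 5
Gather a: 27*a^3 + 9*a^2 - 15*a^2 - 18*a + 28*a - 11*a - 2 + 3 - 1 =27*a^3 - 6*a^2 - a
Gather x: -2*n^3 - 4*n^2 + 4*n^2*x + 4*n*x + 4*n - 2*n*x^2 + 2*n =-2*n^3 - 4*n^2 - 2*n*x^2 + 6*n + x*(4*n^2 + 4*n)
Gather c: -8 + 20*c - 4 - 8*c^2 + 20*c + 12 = -8*c^2 + 40*c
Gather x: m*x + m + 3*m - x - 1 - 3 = 4*m + x*(m - 1) - 4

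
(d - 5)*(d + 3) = d^2 - 2*d - 15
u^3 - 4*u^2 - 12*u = u*(u - 6)*(u + 2)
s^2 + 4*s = s*(s + 4)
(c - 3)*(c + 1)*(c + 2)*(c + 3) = c^4 + 3*c^3 - 7*c^2 - 27*c - 18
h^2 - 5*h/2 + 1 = (h - 2)*(h - 1/2)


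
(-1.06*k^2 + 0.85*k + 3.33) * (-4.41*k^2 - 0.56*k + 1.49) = 4.6746*k^4 - 3.1549*k^3 - 16.7407*k^2 - 0.5983*k + 4.9617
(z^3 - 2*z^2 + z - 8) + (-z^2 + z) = z^3 - 3*z^2 + 2*z - 8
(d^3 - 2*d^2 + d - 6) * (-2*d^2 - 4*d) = -2*d^5 + 6*d^3 + 8*d^2 + 24*d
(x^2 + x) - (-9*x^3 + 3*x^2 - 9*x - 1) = 9*x^3 - 2*x^2 + 10*x + 1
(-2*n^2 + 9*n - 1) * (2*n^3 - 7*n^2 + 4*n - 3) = -4*n^5 + 32*n^4 - 73*n^3 + 49*n^2 - 31*n + 3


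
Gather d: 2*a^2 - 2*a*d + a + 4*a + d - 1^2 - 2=2*a^2 + 5*a + d*(1 - 2*a) - 3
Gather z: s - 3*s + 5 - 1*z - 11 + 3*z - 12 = -2*s + 2*z - 18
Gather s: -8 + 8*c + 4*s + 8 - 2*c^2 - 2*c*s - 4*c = -2*c^2 + 4*c + s*(4 - 2*c)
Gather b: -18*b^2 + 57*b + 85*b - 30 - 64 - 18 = -18*b^2 + 142*b - 112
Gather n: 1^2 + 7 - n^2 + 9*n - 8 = -n^2 + 9*n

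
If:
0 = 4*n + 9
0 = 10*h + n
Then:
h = 9/40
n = -9/4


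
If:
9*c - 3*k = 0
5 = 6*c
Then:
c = 5/6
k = 5/2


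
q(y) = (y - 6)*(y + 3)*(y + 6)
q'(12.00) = 468.00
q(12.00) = 1620.00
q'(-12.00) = 324.00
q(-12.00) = -972.00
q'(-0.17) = -36.93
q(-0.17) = -101.80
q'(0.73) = -30.02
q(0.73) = -132.29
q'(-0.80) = -38.88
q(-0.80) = -77.79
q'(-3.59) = -18.88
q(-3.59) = 13.64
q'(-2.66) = -30.73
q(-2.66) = -9.83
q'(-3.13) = -25.39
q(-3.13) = 3.41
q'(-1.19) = -38.89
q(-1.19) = -62.60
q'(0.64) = -30.93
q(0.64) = -129.55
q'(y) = (y - 6)*(y + 3) + (y - 6)*(y + 6) + (y + 3)*(y + 6) = 3*y^2 + 6*y - 36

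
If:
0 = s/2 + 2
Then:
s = -4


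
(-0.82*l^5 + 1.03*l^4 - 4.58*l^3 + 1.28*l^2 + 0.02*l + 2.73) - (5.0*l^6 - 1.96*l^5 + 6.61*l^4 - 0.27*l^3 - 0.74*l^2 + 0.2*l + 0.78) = -5.0*l^6 + 1.14*l^5 - 5.58*l^4 - 4.31*l^3 + 2.02*l^2 - 0.18*l + 1.95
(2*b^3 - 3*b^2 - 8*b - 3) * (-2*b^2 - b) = -4*b^5 + 4*b^4 + 19*b^3 + 14*b^2 + 3*b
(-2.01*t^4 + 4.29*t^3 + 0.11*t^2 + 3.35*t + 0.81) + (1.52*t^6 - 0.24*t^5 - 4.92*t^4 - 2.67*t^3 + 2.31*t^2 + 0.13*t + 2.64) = 1.52*t^6 - 0.24*t^5 - 6.93*t^4 + 1.62*t^3 + 2.42*t^2 + 3.48*t + 3.45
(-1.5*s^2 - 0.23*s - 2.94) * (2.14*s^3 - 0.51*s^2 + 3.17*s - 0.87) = -3.21*s^5 + 0.2728*s^4 - 10.9293*s^3 + 2.0753*s^2 - 9.1197*s + 2.5578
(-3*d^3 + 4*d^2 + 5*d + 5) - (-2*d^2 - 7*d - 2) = -3*d^3 + 6*d^2 + 12*d + 7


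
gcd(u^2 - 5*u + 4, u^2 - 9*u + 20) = u - 4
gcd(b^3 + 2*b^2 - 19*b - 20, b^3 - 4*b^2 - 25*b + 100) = b^2 + b - 20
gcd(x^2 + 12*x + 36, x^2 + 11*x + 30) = x + 6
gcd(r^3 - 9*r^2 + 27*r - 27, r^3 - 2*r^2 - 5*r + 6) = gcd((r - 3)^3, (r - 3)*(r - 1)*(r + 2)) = r - 3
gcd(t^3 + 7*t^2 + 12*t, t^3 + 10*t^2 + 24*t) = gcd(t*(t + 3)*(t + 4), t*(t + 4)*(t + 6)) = t^2 + 4*t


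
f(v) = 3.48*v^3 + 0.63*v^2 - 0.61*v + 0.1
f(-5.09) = -439.39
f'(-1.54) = 22.21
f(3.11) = 108.98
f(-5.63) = -597.51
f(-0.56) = 0.03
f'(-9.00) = 833.69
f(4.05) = 239.14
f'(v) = 10.44*v^2 + 1.26*v - 0.61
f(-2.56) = -52.59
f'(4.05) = 175.74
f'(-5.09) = 263.46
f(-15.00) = -11594.00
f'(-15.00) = 2329.49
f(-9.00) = -2480.30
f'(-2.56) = 64.58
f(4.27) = 279.92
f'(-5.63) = 323.21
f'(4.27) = 195.12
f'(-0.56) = 1.96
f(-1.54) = -10.18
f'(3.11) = 104.29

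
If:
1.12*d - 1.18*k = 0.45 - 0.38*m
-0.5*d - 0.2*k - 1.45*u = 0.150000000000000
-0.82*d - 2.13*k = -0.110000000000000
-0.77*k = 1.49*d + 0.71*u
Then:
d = 0.04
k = 0.04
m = 1.18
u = -0.12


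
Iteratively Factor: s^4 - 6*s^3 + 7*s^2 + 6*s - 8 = (s - 2)*(s^3 - 4*s^2 - s + 4) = (s - 4)*(s - 2)*(s^2 - 1) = (s - 4)*(s - 2)*(s + 1)*(s - 1)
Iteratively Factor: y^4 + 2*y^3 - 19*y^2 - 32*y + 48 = (y + 4)*(y^3 - 2*y^2 - 11*y + 12) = (y - 1)*(y + 4)*(y^2 - y - 12) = (y - 1)*(y + 3)*(y + 4)*(y - 4)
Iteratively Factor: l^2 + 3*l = (l)*(l + 3)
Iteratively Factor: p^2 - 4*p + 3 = (p - 3)*(p - 1)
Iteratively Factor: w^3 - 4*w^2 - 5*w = (w + 1)*(w^2 - 5*w) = w*(w + 1)*(w - 5)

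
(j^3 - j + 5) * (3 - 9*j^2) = -9*j^5 + 12*j^3 - 45*j^2 - 3*j + 15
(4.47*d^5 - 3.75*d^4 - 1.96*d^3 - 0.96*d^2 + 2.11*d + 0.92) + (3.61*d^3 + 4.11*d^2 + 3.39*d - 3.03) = 4.47*d^5 - 3.75*d^4 + 1.65*d^3 + 3.15*d^2 + 5.5*d - 2.11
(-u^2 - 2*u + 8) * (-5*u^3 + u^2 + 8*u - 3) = 5*u^5 + 9*u^4 - 50*u^3 - 5*u^2 + 70*u - 24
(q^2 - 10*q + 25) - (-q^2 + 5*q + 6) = 2*q^2 - 15*q + 19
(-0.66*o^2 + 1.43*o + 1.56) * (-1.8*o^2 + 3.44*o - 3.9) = 1.188*o^4 - 4.8444*o^3 + 4.6852*o^2 - 0.210599999999999*o - 6.084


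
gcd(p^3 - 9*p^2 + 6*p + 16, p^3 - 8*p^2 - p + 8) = p^2 - 7*p - 8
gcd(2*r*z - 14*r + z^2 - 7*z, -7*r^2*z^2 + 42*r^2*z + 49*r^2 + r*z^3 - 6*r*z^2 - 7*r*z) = z - 7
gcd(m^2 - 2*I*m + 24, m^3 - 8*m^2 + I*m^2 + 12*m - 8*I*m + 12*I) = 1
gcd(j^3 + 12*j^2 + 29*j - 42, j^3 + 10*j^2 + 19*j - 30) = j^2 + 5*j - 6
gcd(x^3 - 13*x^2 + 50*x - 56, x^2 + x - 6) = x - 2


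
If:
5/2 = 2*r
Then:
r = 5/4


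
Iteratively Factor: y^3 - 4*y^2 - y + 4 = (y - 1)*(y^2 - 3*y - 4) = (y - 4)*(y - 1)*(y + 1)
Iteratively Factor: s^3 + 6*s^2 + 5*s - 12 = (s + 4)*(s^2 + 2*s - 3) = (s + 3)*(s + 4)*(s - 1)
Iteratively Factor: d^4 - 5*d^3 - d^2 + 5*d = (d - 5)*(d^3 - d) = d*(d - 5)*(d^2 - 1) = d*(d - 5)*(d + 1)*(d - 1)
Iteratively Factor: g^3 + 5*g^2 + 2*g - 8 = (g + 4)*(g^2 + g - 2) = (g + 2)*(g + 4)*(g - 1)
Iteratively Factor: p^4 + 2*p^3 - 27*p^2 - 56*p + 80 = (p + 4)*(p^3 - 2*p^2 - 19*p + 20) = (p - 1)*(p + 4)*(p^2 - p - 20) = (p - 1)*(p + 4)^2*(p - 5)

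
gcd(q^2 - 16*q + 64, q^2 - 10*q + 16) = q - 8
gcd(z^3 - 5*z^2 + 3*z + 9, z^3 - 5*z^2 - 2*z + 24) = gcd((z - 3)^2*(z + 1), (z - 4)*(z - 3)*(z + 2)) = z - 3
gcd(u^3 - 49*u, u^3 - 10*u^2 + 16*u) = u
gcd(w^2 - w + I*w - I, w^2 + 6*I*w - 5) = w + I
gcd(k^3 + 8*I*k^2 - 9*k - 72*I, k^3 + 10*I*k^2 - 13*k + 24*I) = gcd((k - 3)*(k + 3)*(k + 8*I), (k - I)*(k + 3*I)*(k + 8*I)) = k + 8*I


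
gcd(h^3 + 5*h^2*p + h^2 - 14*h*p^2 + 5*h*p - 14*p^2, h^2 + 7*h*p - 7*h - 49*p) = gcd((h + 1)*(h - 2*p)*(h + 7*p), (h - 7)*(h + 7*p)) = h + 7*p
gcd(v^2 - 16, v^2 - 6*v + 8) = v - 4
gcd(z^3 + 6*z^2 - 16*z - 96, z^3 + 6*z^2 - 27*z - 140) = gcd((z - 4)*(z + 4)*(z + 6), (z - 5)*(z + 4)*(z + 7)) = z + 4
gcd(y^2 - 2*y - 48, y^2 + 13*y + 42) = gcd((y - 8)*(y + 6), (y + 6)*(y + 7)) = y + 6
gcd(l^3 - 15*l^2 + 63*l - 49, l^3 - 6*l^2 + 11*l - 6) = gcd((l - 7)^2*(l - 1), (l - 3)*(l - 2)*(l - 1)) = l - 1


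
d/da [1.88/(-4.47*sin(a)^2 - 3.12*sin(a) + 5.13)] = (16.8072*sin(a) + 5.8656)*cos(a)/(4.47*sin(a)^2 + 3.12*sin(a) - 5.13)^2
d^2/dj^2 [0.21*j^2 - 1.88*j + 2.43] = 0.420000000000000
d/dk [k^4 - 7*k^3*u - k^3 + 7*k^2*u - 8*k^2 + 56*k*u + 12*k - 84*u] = 4*k^3 - 21*k^2*u - 3*k^2 + 14*k*u - 16*k + 56*u + 12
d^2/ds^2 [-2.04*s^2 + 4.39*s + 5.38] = -4.08000000000000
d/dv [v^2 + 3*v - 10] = 2*v + 3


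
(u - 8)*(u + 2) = u^2 - 6*u - 16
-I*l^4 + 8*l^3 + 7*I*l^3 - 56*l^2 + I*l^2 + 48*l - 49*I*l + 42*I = (l - 6)*(l + I)*(l + 7*I)*(-I*l + I)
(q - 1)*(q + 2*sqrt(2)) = q^2 - q + 2*sqrt(2)*q - 2*sqrt(2)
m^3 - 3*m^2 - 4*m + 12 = (m - 3)*(m - 2)*(m + 2)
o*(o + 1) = o^2 + o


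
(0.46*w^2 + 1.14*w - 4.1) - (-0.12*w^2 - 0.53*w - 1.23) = 0.58*w^2 + 1.67*w - 2.87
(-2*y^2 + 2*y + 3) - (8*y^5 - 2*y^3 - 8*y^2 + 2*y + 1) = -8*y^5 + 2*y^3 + 6*y^2 + 2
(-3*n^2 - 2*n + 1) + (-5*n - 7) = -3*n^2 - 7*n - 6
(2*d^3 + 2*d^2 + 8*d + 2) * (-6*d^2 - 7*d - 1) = -12*d^5 - 26*d^4 - 64*d^3 - 70*d^2 - 22*d - 2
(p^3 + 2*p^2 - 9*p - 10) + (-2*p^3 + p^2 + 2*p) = -p^3 + 3*p^2 - 7*p - 10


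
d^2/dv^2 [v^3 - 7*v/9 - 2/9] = 6*v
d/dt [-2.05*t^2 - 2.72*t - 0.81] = -4.1*t - 2.72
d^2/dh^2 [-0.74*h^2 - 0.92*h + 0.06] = -1.48000000000000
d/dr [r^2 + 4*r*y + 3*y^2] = 2*r + 4*y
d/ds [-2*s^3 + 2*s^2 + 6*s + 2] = -6*s^2 + 4*s + 6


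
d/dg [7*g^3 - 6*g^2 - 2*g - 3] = 21*g^2 - 12*g - 2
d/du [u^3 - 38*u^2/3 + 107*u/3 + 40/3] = 3*u^2 - 76*u/3 + 107/3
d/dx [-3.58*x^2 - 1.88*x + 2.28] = -7.16*x - 1.88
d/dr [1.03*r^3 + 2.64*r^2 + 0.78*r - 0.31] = 3.09*r^2 + 5.28*r + 0.78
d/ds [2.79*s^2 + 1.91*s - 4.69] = 5.58*s + 1.91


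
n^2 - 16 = (n - 4)*(n + 4)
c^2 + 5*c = c*(c + 5)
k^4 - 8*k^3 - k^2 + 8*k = k*(k - 8)*(k - 1)*(k + 1)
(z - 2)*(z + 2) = z^2 - 4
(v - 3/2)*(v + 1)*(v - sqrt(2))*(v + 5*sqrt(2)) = v^4 - v^3/2 + 4*sqrt(2)*v^3 - 23*v^2/2 - 2*sqrt(2)*v^2 - 6*sqrt(2)*v + 5*v + 15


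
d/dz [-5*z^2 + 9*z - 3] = 9 - 10*z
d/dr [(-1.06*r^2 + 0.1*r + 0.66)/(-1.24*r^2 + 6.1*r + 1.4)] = (-6.342*r^2 - 1.3312*r - 3.886)/(1.5376*r^4 - 15.128*r^3 + 33.738*r^2 + 17.08*r + 1.96)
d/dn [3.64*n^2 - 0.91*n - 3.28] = 7.28*n - 0.91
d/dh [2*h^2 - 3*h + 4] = 4*h - 3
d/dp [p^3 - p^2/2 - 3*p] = 3*p^2 - p - 3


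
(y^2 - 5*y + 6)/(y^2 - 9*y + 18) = (y - 2)/(y - 6)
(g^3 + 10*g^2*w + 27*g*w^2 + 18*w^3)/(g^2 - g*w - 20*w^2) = (-g^3 - 10*g^2*w - 27*g*w^2 - 18*w^3)/(-g^2 + g*w + 20*w^2)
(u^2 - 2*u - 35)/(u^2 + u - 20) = (u - 7)/(u - 4)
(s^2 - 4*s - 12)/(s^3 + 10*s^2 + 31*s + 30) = (s - 6)/(s^2 + 8*s + 15)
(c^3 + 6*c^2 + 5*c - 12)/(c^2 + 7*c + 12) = c - 1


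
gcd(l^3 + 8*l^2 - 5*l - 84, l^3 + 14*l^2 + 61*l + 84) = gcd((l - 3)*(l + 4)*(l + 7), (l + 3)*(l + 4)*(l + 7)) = l^2 + 11*l + 28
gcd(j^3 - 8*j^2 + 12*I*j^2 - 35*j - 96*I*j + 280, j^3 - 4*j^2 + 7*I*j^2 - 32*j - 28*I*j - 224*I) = j^2 + j*(-8 + 7*I) - 56*I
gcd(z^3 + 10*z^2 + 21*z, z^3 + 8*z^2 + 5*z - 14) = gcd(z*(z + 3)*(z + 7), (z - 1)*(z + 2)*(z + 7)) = z + 7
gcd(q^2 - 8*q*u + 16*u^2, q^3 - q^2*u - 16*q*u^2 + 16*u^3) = q - 4*u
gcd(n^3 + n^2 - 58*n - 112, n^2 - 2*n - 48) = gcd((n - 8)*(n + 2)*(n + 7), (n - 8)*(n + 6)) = n - 8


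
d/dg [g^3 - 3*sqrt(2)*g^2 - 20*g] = 3*g^2 - 6*sqrt(2)*g - 20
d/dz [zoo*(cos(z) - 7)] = zoo*sin(z)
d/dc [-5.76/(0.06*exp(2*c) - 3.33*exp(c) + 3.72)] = (0.6912*exp(c) - 19.1808)*exp(c)/(0.06*exp(2*c) - 3.33*exp(c) + 3.72)^2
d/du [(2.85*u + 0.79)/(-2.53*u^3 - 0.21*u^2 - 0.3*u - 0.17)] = (14.421*u^3 + 6.5946*u^2 + 0.3318*u - 0.2475)/(6.4009*u^6 + 1.0626*u^5 + 1.5621*u^4 + 0.9862*u^3 + 0.1614*u^2 + 0.102*u + 0.0289)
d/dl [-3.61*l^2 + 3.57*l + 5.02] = 3.57 - 7.22*l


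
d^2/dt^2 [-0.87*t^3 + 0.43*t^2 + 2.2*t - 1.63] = 0.86 - 5.22*t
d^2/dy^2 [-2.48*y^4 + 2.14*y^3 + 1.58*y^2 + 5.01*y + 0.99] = -29.76*y^2 + 12.84*y + 3.16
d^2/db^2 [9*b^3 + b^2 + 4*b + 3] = 54*b + 2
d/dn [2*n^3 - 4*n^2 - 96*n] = 6*n^2 - 8*n - 96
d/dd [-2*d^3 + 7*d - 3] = 7 - 6*d^2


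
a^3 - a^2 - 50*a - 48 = (a - 8)*(a + 1)*(a + 6)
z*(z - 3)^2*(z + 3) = z^4 - 3*z^3 - 9*z^2 + 27*z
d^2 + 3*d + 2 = (d + 1)*(d + 2)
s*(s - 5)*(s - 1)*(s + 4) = s^4 - 2*s^3 - 19*s^2 + 20*s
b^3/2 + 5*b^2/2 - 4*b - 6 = (b/2 + 1/2)*(b - 2)*(b + 6)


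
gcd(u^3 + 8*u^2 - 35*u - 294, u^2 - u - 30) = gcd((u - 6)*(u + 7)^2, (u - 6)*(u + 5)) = u - 6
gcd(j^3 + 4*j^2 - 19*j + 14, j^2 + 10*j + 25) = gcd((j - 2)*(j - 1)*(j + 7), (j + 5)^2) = 1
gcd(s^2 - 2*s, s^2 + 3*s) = s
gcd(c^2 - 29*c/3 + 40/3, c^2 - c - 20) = 1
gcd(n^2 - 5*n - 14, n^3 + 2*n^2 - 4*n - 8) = n + 2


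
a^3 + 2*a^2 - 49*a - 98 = (a - 7)*(a + 2)*(a + 7)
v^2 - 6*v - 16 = (v - 8)*(v + 2)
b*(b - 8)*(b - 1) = b^3 - 9*b^2 + 8*b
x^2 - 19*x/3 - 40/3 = (x - 8)*(x + 5/3)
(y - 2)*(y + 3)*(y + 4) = y^3 + 5*y^2 - 2*y - 24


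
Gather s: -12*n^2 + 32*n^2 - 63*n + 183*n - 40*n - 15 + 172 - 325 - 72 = 20*n^2 + 80*n - 240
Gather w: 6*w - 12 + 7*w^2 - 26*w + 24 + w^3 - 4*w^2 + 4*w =w^3 + 3*w^2 - 16*w + 12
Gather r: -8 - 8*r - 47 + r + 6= -7*r - 49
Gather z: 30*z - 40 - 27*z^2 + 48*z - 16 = -27*z^2 + 78*z - 56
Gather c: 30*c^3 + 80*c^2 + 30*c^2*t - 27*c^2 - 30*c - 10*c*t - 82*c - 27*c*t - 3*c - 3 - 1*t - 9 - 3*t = 30*c^3 + c^2*(30*t + 53) + c*(-37*t - 115) - 4*t - 12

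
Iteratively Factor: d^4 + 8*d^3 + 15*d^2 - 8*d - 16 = (d + 4)*(d^3 + 4*d^2 - d - 4) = (d + 1)*(d + 4)*(d^2 + 3*d - 4) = (d + 1)*(d + 4)^2*(d - 1)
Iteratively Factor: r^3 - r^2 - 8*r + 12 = (r + 3)*(r^2 - 4*r + 4) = (r - 2)*(r + 3)*(r - 2)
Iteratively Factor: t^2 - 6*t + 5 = (t - 5)*(t - 1)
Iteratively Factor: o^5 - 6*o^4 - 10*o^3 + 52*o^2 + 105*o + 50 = (o + 1)*(o^4 - 7*o^3 - 3*o^2 + 55*o + 50) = (o + 1)^2*(o^3 - 8*o^2 + 5*o + 50) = (o - 5)*(o + 1)^2*(o^2 - 3*o - 10) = (o - 5)*(o + 1)^2*(o + 2)*(o - 5)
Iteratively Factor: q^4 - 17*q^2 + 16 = (q + 1)*(q^3 - q^2 - 16*q + 16) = (q - 4)*(q + 1)*(q^2 + 3*q - 4) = (q - 4)*(q - 1)*(q + 1)*(q + 4)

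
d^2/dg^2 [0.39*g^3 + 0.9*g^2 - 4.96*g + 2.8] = 2.34*g + 1.8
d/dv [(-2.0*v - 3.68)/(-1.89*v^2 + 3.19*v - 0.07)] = (-3.78*v^2 - 13.9104*v + 11.8792)/(3.5721*v^4 - 12.0582*v^3 + 10.4407*v^2 - 0.4466*v + 0.0049)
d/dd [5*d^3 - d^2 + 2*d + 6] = 15*d^2 - 2*d + 2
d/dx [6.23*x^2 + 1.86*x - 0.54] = 12.46*x + 1.86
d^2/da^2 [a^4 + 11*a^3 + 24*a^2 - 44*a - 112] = 12*a^2 + 66*a + 48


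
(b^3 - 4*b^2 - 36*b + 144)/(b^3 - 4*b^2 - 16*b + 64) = (b^2 - 36)/(b^2 - 16)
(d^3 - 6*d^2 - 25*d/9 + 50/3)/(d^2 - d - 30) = (d^2 - 25/9)/(d + 5)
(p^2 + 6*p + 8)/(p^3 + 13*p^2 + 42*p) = (p^2 + 6*p + 8)/(p*(p^2 + 13*p + 42))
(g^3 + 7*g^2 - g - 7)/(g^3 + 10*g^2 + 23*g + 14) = (g - 1)/(g + 2)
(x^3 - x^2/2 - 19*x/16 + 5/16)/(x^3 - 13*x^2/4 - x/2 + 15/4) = (x - 1/4)/(x - 3)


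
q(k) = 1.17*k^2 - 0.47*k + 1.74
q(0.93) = 2.31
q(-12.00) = 175.86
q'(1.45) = 2.92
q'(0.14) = -0.14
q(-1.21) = 4.02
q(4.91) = 27.64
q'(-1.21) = -3.30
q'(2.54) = 5.47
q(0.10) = 1.70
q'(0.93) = 1.71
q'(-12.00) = -28.55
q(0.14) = 1.70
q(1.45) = 3.52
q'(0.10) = -0.24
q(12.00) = 164.58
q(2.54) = 8.09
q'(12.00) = 27.61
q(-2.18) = 8.32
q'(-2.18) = -5.57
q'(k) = 2.34*k - 0.47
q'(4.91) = 11.02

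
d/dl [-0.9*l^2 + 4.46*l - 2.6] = 4.46 - 1.8*l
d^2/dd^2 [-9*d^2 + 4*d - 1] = -18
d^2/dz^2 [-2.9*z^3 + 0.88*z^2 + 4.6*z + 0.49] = 1.76 - 17.4*z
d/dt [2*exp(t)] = 2*exp(t)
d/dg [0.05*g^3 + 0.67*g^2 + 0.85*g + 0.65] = 0.15*g^2 + 1.34*g + 0.85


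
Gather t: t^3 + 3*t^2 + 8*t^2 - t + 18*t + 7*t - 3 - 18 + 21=t^3 + 11*t^2 + 24*t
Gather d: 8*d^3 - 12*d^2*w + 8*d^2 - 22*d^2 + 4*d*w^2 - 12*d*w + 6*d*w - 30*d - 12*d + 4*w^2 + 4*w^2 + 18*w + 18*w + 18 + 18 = 8*d^3 + d^2*(-12*w - 14) + d*(4*w^2 - 6*w - 42) + 8*w^2 + 36*w + 36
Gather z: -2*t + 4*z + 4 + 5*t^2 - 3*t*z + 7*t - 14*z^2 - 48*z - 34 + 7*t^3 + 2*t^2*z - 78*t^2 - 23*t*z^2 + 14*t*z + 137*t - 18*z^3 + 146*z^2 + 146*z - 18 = 7*t^3 - 73*t^2 + 142*t - 18*z^3 + z^2*(132 - 23*t) + z*(2*t^2 + 11*t + 102) - 48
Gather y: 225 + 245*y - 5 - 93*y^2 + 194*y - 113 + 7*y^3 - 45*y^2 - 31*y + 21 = 7*y^3 - 138*y^2 + 408*y + 128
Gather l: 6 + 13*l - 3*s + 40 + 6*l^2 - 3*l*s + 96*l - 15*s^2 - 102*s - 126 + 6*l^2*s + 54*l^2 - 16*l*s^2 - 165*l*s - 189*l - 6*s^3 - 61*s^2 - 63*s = l^2*(6*s + 60) + l*(-16*s^2 - 168*s - 80) - 6*s^3 - 76*s^2 - 168*s - 80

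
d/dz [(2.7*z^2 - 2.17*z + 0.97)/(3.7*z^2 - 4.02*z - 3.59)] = (-2.825*z^2 - 26.564*z + 11.6897)/(13.69*z^4 - 29.748*z^3 - 10.4056*z^2 + 28.8636*z + 12.8881)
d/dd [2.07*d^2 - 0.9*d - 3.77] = 4.14*d - 0.9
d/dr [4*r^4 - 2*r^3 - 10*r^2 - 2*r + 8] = 16*r^3 - 6*r^2 - 20*r - 2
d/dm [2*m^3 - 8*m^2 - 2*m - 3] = 6*m^2 - 16*m - 2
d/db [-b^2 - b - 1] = -2*b - 1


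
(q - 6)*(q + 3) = q^2 - 3*q - 18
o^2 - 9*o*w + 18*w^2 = (o - 6*w)*(o - 3*w)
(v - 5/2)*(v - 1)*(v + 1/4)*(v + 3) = v^4 - v^3/4 - 65*v^2/8 + 11*v/2 + 15/8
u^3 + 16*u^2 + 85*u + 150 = (u + 5)^2*(u + 6)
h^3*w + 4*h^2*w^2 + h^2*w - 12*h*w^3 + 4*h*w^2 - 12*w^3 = (h - 2*w)*(h + 6*w)*(h*w + w)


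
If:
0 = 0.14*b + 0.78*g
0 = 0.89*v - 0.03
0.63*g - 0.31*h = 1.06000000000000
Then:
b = -2.74149659863946*h - 9.37414965986395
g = 0.492063492063492*h + 1.68253968253968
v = 0.03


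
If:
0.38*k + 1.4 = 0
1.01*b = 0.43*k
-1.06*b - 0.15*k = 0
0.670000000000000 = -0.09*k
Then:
No Solution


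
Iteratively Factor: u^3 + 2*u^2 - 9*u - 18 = (u - 3)*(u^2 + 5*u + 6) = (u - 3)*(u + 3)*(u + 2)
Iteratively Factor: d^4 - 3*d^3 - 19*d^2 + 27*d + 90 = (d - 5)*(d^3 + 2*d^2 - 9*d - 18) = (d - 5)*(d + 2)*(d^2 - 9) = (d - 5)*(d + 2)*(d + 3)*(d - 3)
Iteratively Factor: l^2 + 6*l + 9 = (l + 3)*(l + 3)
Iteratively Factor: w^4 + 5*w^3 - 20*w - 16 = (w - 2)*(w^3 + 7*w^2 + 14*w + 8) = (w - 2)*(w + 4)*(w^2 + 3*w + 2) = (w - 2)*(w + 2)*(w + 4)*(w + 1)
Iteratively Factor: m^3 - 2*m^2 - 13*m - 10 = (m + 2)*(m^2 - 4*m - 5) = (m + 1)*(m + 2)*(m - 5)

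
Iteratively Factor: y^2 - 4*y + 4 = (y - 2)*(y - 2)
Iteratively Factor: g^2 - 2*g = (g - 2)*(g)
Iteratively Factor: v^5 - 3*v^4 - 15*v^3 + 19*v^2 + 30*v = (v - 5)*(v^4 + 2*v^3 - 5*v^2 - 6*v) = v*(v - 5)*(v^3 + 2*v^2 - 5*v - 6) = v*(v - 5)*(v + 3)*(v^2 - v - 2) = v*(v - 5)*(v - 2)*(v + 3)*(v + 1)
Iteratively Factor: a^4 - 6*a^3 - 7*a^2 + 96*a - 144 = (a - 3)*(a^3 - 3*a^2 - 16*a + 48) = (a - 4)*(a - 3)*(a^2 + a - 12) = (a - 4)*(a - 3)*(a + 4)*(a - 3)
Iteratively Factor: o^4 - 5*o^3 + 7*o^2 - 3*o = (o)*(o^3 - 5*o^2 + 7*o - 3) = o*(o - 1)*(o^2 - 4*o + 3) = o*(o - 1)^2*(o - 3)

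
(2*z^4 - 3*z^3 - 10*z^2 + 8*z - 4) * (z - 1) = 2*z^5 - 5*z^4 - 7*z^3 + 18*z^2 - 12*z + 4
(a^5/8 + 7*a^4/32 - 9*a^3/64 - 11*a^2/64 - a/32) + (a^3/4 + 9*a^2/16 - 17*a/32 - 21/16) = a^5/8 + 7*a^4/32 + 7*a^3/64 + 25*a^2/64 - 9*a/16 - 21/16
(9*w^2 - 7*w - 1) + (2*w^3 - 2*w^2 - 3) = 2*w^3 + 7*w^2 - 7*w - 4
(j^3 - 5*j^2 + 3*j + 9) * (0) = 0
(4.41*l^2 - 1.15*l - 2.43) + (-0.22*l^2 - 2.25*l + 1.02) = 4.19*l^2 - 3.4*l - 1.41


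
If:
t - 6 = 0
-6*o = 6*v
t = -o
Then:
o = -6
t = 6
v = 6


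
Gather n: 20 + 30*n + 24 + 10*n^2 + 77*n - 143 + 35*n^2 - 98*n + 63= 45*n^2 + 9*n - 36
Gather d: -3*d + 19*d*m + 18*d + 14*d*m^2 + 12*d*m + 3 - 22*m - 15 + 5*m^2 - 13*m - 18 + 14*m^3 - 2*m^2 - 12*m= d*(14*m^2 + 31*m + 15) + 14*m^3 + 3*m^2 - 47*m - 30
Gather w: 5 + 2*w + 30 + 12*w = 14*w + 35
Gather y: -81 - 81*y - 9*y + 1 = -90*y - 80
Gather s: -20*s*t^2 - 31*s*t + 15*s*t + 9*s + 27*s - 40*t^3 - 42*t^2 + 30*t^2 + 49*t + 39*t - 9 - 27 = s*(-20*t^2 - 16*t + 36) - 40*t^3 - 12*t^2 + 88*t - 36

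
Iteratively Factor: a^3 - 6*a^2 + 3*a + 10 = (a - 2)*(a^2 - 4*a - 5) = (a - 2)*(a + 1)*(a - 5)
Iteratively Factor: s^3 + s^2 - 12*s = (s - 3)*(s^2 + 4*s) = s*(s - 3)*(s + 4)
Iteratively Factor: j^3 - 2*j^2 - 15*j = (j - 5)*(j^2 + 3*j) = (j - 5)*(j + 3)*(j)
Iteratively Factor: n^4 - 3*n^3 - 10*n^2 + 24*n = (n + 3)*(n^3 - 6*n^2 + 8*n) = (n - 2)*(n + 3)*(n^2 - 4*n) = n*(n - 2)*(n + 3)*(n - 4)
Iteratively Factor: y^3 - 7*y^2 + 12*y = (y - 3)*(y^2 - 4*y) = y*(y - 3)*(y - 4)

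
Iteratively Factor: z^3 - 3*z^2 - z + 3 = (z - 3)*(z^2 - 1) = (z - 3)*(z + 1)*(z - 1)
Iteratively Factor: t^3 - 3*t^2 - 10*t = (t + 2)*(t^2 - 5*t) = t*(t + 2)*(t - 5)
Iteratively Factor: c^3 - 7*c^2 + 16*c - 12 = (c - 2)*(c^2 - 5*c + 6) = (c - 3)*(c - 2)*(c - 2)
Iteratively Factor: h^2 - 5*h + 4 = (h - 1)*(h - 4)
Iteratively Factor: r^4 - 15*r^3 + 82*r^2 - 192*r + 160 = (r - 2)*(r^3 - 13*r^2 + 56*r - 80) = (r - 4)*(r - 2)*(r^2 - 9*r + 20) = (r - 5)*(r - 4)*(r - 2)*(r - 4)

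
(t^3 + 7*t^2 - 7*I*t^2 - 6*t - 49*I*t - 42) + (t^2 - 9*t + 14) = t^3 + 8*t^2 - 7*I*t^2 - 15*t - 49*I*t - 28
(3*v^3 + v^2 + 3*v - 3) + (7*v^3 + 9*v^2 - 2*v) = 10*v^3 + 10*v^2 + v - 3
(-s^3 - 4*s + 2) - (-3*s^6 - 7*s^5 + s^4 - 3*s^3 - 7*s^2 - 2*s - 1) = 3*s^6 + 7*s^5 - s^4 + 2*s^3 + 7*s^2 - 2*s + 3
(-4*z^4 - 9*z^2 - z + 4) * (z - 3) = -4*z^5 + 12*z^4 - 9*z^3 + 26*z^2 + 7*z - 12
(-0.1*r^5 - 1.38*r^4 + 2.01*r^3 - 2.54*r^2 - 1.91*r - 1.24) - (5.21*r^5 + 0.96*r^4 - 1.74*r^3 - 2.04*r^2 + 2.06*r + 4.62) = -5.31*r^5 - 2.34*r^4 + 3.75*r^3 - 0.5*r^2 - 3.97*r - 5.86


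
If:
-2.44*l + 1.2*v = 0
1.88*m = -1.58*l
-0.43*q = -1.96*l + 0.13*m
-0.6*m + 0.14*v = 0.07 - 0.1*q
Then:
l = 0.06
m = -0.05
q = 0.27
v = 0.11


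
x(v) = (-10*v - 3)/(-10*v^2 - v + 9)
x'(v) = (-10*v - 3)*(20*v + 1)/(-10*v^2 - v + 9)^2 - 10/(-10*v^2 - v + 9) = (100*v^2 + 10*v - (10*v + 3)*(20*v + 1) - 90)/(10*v^2 + v - 9)^2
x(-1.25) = -1.77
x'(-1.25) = -6.03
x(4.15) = 0.27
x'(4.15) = -0.07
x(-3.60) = -0.28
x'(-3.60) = -0.09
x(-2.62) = -0.41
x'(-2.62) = -0.19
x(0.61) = -1.95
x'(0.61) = -7.65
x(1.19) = 2.35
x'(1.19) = -7.59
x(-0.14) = -0.18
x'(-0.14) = -1.08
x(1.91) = 0.75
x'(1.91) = -0.66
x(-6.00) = -0.17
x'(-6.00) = -0.03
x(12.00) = 0.09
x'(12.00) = -0.00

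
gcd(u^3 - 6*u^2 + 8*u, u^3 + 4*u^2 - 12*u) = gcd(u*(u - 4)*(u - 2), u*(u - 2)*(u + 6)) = u^2 - 2*u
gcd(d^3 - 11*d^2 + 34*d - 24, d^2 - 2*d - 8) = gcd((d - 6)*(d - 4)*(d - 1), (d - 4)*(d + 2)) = d - 4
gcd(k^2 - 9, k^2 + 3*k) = k + 3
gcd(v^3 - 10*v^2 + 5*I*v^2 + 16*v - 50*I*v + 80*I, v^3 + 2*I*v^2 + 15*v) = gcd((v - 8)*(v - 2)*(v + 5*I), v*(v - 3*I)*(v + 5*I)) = v + 5*I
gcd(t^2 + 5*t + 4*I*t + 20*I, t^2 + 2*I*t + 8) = t + 4*I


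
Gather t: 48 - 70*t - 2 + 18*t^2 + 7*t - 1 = 18*t^2 - 63*t + 45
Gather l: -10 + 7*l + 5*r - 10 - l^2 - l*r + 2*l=-l^2 + l*(9 - r) + 5*r - 20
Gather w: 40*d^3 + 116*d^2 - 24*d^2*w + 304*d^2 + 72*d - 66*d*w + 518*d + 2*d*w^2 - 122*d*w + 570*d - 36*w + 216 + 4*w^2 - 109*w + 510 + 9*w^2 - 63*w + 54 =40*d^3 + 420*d^2 + 1160*d + w^2*(2*d + 13) + w*(-24*d^2 - 188*d - 208) + 780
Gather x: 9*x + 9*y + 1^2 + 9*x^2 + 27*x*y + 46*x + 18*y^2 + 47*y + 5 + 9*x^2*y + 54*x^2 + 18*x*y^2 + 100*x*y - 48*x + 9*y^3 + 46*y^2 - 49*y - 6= x^2*(9*y + 63) + x*(18*y^2 + 127*y + 7) + 9*y^3 + 64*y^2 + 7*y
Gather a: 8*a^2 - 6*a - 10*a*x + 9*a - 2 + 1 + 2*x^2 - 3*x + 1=8*a^2 + a*(3 - 10*x) + 2*x^2 - 3*x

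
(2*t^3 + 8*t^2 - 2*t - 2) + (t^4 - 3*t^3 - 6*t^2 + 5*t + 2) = t^4 - t^3 + 2*t^2 + 3*t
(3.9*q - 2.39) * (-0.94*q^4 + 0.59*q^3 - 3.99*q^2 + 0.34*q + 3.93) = -3.666*q^5 + 4.5476*q^4 - 16.9711*q^3 + 10.8621*q^2 + 14.5144*q - 9.3927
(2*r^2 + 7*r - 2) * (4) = 8*r^2 + 28*r - 8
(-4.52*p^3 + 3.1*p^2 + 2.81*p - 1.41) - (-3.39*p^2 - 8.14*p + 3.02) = -4.52*p^3 + 6.49*p^2 + 10.95*p - 4.43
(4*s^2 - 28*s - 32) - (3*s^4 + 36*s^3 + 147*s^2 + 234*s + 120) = -3*s^4 - 36*s^3 - 143*s^2 - 262*s - 152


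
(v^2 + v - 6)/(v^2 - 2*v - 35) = (-v^2 - v + 6)/(-v^2 + 2*v + 35)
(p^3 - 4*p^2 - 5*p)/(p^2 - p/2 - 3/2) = 2*p*(p - 5)/(2*p - 3)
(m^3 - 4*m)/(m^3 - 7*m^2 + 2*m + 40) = m*(m - 2)/(m^2 - 9*m + 20)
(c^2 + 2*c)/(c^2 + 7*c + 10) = c/(c + 5)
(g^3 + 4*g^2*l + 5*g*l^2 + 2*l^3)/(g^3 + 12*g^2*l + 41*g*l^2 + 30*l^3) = (g^2 + 3*g*l + 2*l^2)/(g^2 + 11*g*l + 30*l^2)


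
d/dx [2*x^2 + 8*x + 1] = 4*x + 8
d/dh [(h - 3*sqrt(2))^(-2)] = -2/(h - 3*sqrt(2))^3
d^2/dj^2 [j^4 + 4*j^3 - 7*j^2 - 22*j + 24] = 12*j^2 + 24*j - 14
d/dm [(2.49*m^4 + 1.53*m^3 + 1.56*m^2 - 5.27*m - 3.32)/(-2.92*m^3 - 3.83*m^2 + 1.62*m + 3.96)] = (-7.2708*m^6 - 19.0734*m^5 + 10.7967*m^4 + 13.622*m^3 - 28.5637*m^2 - 13.076*m - 15.4908)/(8.5264*m^6 + 22.3672*m^5 + 5.2081*m^4 - 35.5356*m^3 - 27.7092*m^2 + 12.8304*m + 15.6816)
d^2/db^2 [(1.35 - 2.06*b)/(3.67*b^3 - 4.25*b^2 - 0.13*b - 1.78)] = (-166.475604*b^5 + 410.98128*b^4 - 413.289152*b^3 - 19.044132*b^2 + 150.89271*b - 19.426502)/(49.430863*b^9 - 171.728475*b^8 + 193.615254*b^7 - 136.523501*b^6 + 159.722994*b^5 - 91.573797*b^4 + 28.981187*b^3 - 40.487346*b^2 - 1.235676*b - 5.639752)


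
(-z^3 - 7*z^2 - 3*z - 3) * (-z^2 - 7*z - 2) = z^5 + 14*z^4 + 54*z^3 + 38*z^2 + 27*z + 6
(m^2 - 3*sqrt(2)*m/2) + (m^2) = 2*m^2 - 3*sqrt(2)*m/2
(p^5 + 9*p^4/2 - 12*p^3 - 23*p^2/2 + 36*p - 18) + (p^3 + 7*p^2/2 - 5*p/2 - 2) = p^5 + 9*p^4/2 - 11*p^3 - 8*p^2 + 67*p/2 - 20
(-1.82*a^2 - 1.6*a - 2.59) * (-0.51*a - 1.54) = 0.9282*a^3 + 3.6188*a^2 + 3.7849*a + 3.9886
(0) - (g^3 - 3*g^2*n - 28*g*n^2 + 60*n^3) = -g^3 + 3*g^2*n + 28*g*n^2 - 60*n^3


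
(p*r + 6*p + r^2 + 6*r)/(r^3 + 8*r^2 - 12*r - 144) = (p + r)/(r^2 + 2*r - 24)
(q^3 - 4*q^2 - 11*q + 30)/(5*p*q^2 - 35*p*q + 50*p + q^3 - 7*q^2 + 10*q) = (q + 3)/(5*p + q)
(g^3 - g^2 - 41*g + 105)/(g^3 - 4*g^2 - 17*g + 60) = (g + 7)/(g + 4)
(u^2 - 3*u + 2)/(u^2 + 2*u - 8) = (u - 1)/(u + 4)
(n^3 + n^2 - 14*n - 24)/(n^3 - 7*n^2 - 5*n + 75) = (n^2 - 2*n - 8)/(n^2 - 10*n + 25)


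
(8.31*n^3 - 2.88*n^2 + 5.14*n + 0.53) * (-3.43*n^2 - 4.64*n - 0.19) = -28.5033*n^5 - 28.68*n^4 - 5.8459*n^3 - 25.1203*n^2 - 3.4358*n - 0.1007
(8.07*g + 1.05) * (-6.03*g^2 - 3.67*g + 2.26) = -48.6621*g^3 - 35.9484*g^2 + 14.3847*g + 2.373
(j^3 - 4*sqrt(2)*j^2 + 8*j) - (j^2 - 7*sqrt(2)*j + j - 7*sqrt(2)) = j^3 - 4*sqrt(2)*j^2 - j^2 + 7*j + 7*sqrt(2)*j + 7*sqrt(2)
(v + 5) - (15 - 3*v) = 4*v - 10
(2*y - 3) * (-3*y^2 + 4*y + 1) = -6*y^3 + 17*y^2 - 10*y - 3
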